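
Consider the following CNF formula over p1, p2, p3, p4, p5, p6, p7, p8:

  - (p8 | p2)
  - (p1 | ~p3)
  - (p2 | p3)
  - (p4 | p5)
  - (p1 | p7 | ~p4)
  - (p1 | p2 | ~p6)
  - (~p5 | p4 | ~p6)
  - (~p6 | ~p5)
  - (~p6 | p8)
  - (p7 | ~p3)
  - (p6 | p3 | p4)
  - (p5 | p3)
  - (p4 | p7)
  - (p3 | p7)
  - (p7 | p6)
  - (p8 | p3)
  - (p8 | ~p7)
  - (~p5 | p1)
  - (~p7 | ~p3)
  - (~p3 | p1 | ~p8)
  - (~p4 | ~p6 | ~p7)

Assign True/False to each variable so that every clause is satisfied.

p1 = True  p2 = True  p3 = False  p4 = True  p5 = True  p6 = False  p7 = True  p8 = True

Check each clause:
  1. (p2 | p8) — p8 is true.
  2. (p1 | ~p3) — p1 is true.
  3. (p2 | p3) — p2 is true.
  4. (p4 | p5) — p4 is true.
  5. (~p4 | p1 | p7) — p1 is true.
  6. (p2 | p1 | ~p6) — p1 is true.
  7. (~p5 | ~p6 | p4) — ~p6 is true.
  8. (~p6 | ~p5) — ~p6 is true.
  9. (~p6 | p8) — p8 is true.
  10. (~p3 | p7) — ~p3 is true.
  11. (p6 | p4 | p3) — p4 is true.
  12. (p3 | p5) — p5 is true.
  13. (p7 | p4) — p4 is true.
  14. (p3 | p7) — p7 is true.
  15. (p6 | p7) — p7 is true.
  16. (p8 | p3) — p8 is true.
  17. (~p7 | p8) — p8 is true.
  18. (p1 | ~p5) — p1 is true.
  19. (~p7 | ~p3) — ~p3 is true.
  20. (~p3 | ~p8 | p1) — p1 is true.
  21. (~p7 | ~p4 | ~p6) — ~p6 is true.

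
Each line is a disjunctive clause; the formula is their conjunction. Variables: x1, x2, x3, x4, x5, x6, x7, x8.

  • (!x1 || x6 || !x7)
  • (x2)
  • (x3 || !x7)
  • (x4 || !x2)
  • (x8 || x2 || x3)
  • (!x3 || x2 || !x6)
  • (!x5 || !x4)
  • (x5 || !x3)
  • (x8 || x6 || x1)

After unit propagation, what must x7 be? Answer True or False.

Unit clause (x2) sets x2 = True.
From (x4 || !x2) and x2 = True: x4 = True.
(!x5 || !x4) with x4 = True leaves only !x5, so x5 = False.
(!x3 || x5) with x5 = False leaves only !x3, so x3 = False.
From (x3 || !x7) and x3 = False: x7 = False.

False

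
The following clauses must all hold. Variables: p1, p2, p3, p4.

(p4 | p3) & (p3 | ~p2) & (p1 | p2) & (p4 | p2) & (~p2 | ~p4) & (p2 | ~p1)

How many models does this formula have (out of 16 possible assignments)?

2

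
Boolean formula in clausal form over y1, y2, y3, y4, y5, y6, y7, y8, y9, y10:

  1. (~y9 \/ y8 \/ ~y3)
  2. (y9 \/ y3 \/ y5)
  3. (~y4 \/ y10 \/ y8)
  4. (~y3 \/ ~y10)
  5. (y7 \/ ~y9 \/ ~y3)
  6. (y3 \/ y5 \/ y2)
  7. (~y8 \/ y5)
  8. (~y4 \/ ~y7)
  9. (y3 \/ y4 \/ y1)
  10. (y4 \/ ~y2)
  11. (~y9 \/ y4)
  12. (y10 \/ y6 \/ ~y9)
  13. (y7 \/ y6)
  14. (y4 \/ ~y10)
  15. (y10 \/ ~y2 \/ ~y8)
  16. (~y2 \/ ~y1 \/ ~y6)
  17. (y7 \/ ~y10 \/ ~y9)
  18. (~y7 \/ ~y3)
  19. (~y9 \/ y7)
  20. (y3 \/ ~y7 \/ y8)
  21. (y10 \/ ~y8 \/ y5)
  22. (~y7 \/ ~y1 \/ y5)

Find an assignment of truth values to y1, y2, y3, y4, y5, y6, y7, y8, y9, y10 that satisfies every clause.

Pure literal: y5 appears only positively; assign y5 = True.
Try y1 = False.
For the remaining variables, y2 = True, y3 = False, y4 = True, y6 = True, y7 = False, y8 = False, y9 = False, y10 = True works.
Every clause has at least one true literal under this assignment.

y1=F, y2=T, y3=F, y4=T, y5=T, y6=T, y7=F, y8=F, y9=F, y10=T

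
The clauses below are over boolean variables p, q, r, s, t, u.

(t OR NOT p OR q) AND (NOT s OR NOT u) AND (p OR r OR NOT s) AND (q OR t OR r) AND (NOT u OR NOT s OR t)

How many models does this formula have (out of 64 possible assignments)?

36

Split on s, then t.
  s=T, t=T: q free; 3 ways for (p,r,u) × 2^1 = 6.
  s=T, t=F: remaining (p,q,r,u) ∈ {(F,F,T,F); (F,T,T,F); (T,T,F,F); (T,T,T,F)} — 4.
  s=F, t=T: p, q, r, u free → 2^4 = 16.
  s=F, t=F: u free; 5 ways for (p,q,r) × 2^1 = 10.
Total: 6 + 4 + 16 + 10 = 36.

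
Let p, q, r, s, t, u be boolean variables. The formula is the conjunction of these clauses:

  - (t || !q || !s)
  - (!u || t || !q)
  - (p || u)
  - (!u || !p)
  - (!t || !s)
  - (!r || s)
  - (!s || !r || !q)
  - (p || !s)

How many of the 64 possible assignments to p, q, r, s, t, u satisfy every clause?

9

Case analysis on s and p:
  s=1, p=1: remaining (q,r,t,u) ∈ {(0,0,0,0); (0,1,0,0)} — 2.
  s=1, p=0: a clause becomes empty — 0.
  s=0, p=1: remaining (q,r,t,u) ∈ {(0,0,0,0); (0,0,1,0); (1,0,0,0); (1,0,1,0)} — 4.
  s=0, p=0: remaining (q,r,t,u) ∈ {(0,0,0,1); (0,0,1,1); (1,0,1,1)} — 3.
Total: 2 + 0 + 4 + 3 = 9.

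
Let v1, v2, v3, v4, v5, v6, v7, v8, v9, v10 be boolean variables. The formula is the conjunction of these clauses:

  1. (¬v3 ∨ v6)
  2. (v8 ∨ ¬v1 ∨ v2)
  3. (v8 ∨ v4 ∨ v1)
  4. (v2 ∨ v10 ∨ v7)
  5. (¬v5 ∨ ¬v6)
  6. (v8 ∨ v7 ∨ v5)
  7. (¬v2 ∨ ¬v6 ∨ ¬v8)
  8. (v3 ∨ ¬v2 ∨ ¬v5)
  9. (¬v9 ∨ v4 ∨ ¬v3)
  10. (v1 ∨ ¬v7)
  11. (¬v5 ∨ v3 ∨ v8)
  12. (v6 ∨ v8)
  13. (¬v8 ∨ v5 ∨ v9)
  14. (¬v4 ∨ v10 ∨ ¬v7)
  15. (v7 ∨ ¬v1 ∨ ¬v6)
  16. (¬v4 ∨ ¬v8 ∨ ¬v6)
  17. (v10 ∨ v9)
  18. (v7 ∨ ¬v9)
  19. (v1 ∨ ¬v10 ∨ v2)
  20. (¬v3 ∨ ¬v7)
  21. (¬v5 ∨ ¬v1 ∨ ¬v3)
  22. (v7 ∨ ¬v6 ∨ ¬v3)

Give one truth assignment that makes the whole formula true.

v1=1, v2=1, v3=0, v4=0, v5=0, v6=0, v7=1, v8=1, v9=1, v10=0

Branch on v1: take v1 = True.
Branch on v2: take v2 = True.
The remaining clauses are satisfied by v3 = False, v4 = False, v5 = False, v6 = False, v7 = True, v8 = True, v9 = True, v10 = False.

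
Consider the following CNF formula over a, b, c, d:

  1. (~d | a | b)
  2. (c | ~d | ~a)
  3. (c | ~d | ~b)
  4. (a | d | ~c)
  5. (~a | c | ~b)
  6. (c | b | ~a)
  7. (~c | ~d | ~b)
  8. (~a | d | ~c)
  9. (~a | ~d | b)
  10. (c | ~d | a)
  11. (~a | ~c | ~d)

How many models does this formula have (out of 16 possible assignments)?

2

Satisfying assignments:
  a=F b=F c=F d=F
  a=F b=T c=F d=F
Count: 2.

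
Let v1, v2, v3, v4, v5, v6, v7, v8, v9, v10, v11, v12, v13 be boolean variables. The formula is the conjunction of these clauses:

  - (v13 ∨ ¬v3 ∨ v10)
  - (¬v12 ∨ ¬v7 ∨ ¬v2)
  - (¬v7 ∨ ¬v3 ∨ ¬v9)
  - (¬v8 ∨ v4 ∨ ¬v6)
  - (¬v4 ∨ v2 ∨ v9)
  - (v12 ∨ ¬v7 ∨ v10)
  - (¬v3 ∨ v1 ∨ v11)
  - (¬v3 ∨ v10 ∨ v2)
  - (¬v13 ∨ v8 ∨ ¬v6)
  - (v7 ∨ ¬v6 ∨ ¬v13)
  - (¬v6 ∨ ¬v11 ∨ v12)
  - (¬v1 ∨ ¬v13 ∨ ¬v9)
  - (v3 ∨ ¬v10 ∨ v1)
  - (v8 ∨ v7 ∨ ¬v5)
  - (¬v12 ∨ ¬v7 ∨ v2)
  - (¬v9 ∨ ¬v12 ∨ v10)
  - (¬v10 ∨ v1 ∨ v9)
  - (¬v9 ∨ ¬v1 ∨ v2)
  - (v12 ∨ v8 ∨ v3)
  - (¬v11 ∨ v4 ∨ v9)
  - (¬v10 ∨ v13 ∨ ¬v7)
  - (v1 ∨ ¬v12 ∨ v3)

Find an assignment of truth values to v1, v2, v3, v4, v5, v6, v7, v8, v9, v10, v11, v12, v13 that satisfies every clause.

v1=T, v2=T, v3=T, v4=T, v5=F, v6=F, v7=F, v8=F, v9=T, v10=T, v11=T, v12=F, v13=F

Check each clause:
  1. (v10 ∨ v13 ∨ ¬v3) — v10 is true.
  2. (¬v12 ∨ ¬v2 ∨ ¬v7) — ¬v7 is true.
  3. (¬v7 ∨ ¬v3 ∨ ¬v9) — ¬v7 is true.
  4. (¬v8 ∨ v4 ∨ ¬v6) — ¬v8 is true.
  5. (¬v4 ∨ v9 ∨ v2) — v9 is true.
  6. (¬v7 ∨ v10 ∨ v12) — ¬v7 is true.
  7. (v1 ∨ ¬v3 ∨ v11) — v1 is true.
  8. (v10 ∨ ¬v3 ∨ v2) — v10 is true.
  9. (¬v6 ∨ ¬v13 ∨ v8) — ¬v6 is true.
  10. (v7 ∨ ¬v13 ∨ ¬v6) — ¬v6 is true.
  11. (¬v11 ∨ v12 ∨ ¬v6) — ¬v6 is true.
  12. (¬v13 ∨ ¬v9 ∨ ¬v1) — ¬v13 is true.
  13. (v1 ∨ v3 ∨ ¬v10) — v1 is true.
  14. (¬v5 ∨ v7 ∨ v8) — ¬v5 is true.
  15. (¬v7 ∨ ¬v12 ∨ v2) — ¬v7 is true.
  16. (¬v9 ∨ ¬v12 ∨ v10) — v10 is true.
  17. (v9 ∨ ¬v10 ∨ v1) — v1 is true.
  18. (v2 ∨ ¬v1 ∨ ¬v9) — v2 is true.
  19. (v3 ∨ v8 ∨ v12) — v3 is true.
  20. (v4 ∨ ¬v11 ∨ v9) — v9 is true.
  21. (v13 ∨ ¬v7 ∨ ¬v10) — ¬v7 is true.
  22. (¬v12 ∨ v1 ∨ v3) — v1 is true.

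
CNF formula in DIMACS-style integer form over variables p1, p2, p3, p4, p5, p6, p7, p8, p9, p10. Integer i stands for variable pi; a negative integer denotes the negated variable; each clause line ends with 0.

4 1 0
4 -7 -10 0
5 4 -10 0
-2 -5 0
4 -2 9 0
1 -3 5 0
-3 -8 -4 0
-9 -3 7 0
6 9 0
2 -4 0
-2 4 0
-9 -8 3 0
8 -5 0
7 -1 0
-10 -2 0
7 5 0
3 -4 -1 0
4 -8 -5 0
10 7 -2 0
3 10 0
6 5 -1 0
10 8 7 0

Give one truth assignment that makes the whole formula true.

p1=True, p2=False, p3=True, p4=False, p5=False, p6=True, p7=True, p8=False, p9=False, p10=False

Pure literal: p6 appears only positively; assign p6 = True.
Try p1 = True.
  then p7 is forced to True.
Set p2 = False and propagate.
  then p4 is forced to False.
  then p10 is forced to False.
  then p3 is forced to True.
The remaining clauses are satisfied by p5 = False, p8 = False, p9 = False.
Every clause has at least one true literal under this assignment.
Check each clause:
  1. (p4 OR p1) — p1 is true.
  2. (p4 OR NOT p10 OR NOT p7) — NOT p10 is true.
  3. (p5 OR p4 OR NOT p10) — NOT p10 is true.
  4. (NOT p5 OR NOT p2) — NOT p5 is true.
  5. (p4 OR NOT p2 OR p9) — NOT p2 is true.
  6. (NOT p3 OR p5 OR p1) — p1 is true.
  7. (NOT p4 OR NOT p8 OR NOT p3) — NOT p8 is true.
  8. (p7 OR NOT p9 OR NOT p3) — NOT p9 is true.
  9. (p9 OR p6) — p6 is true.
  10. (NOT p4 OR p2) — NOT p4 is true.
  11. (NOT p2 OR p4) — NOT p2 is true.
  12. (NOT p8 OR NOT p9 OR p3) — NOT p8 is true.
  13. (NOT p5 OR p8) — NOT p5 is true.
  14. (p7 OR NOT p1) — p7 is true.
  15. (NOT p10 OR NOT p2) — NOT p10 is true.
  16. (p7 OR p5) — p7 is true.
  17. (NOT p1 OR NOT p4 OR p3) — p3 is true.
  18. (NOT p8 OR NOT p5 OR p4) — NOT p8 is true.
  19. (p7 OR p10 OR NOT p2) — NOT p2 is true.
  20. (p3 OR p10) — p3 is true.
  21. (NOT p1 OR p6 OR p5) — p6 is true.
  22. (p8 OR p10 OR p7) — p7 is true.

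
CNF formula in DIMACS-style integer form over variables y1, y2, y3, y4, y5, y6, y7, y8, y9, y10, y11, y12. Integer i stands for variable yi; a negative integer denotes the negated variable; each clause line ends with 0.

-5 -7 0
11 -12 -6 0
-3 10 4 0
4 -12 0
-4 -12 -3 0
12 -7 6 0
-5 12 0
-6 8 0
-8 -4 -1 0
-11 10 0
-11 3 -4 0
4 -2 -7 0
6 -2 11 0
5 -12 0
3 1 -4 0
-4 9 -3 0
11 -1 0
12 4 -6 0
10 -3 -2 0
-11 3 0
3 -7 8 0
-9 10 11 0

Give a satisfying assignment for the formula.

y1=False, y2=True, y3=True, y4=False, y5=False, y6=False, y7=False, y8=False, y9=True, y10=True, y11=True, y12=False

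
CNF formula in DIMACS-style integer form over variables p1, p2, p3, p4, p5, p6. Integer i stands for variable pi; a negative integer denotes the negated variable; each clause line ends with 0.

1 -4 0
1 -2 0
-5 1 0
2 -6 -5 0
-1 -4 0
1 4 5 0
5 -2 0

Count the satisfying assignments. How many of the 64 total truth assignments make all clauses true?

Split on p1, then p5.
  p1=T, p5=T: p3 free; 3 ways for (p2,p4,p6) × 2^1 = 6.
  p1=T, p5=F: remaining (p2,p3,p4,p6) ∈ {(F,F,F,F); (F,F,F,T); (F,T,F,F); (F,T,F,T)} — 4.
  p1=F, p5=T: a clause becomes empty — 0.
  p1=F, p5=F: a clause becomes empty — 0.
Total: 6 + 4 + 0 + 0 = 10.

10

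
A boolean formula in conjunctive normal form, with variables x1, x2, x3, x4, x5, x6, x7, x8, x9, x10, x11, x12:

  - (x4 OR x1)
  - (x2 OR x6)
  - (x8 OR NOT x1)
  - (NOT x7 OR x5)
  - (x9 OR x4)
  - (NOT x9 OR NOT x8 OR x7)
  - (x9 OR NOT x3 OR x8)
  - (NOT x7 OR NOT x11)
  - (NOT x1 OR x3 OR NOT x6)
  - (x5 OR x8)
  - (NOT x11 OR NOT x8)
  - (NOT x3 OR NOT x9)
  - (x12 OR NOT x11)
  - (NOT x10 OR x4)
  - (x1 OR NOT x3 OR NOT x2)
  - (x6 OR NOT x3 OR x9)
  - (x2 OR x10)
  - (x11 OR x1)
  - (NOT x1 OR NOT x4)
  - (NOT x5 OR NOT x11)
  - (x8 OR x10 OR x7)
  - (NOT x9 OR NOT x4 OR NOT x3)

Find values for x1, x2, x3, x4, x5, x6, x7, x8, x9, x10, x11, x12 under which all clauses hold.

x1 = T  x2 = T  x3 = F  x4 = F  x5 = T  x6 = F  x7 = T  x8 = T  x9 = T  x10 = F  x11 = F  x12 = F

Check each clause:
  1. (x1 OR x4) — x1 is true.
  2. (x2 OR x6) — x2 is true.
  3. (x8 OR NOT x1) — x8 is true.
  4. (NOT x7 OR x5) — x5 is true.
  5. (x4 OR x9) — x9 is true.
  6. (x7 OR NOT x8 OR NOT x9) — x7 is true.
  7. (x9 OR x8 OR NOT x3) — x8 is true.
  8. (NOT x11 OR NOT x7) — NOT x11 is true.
  9. (NOT x1 OR x3 OR NOT x6) — NOT x6 is true.
  10. (x5 OR x8) — x8 is true.
  11. (NOT x11 OR NOT x8) — NOT x11 is true.
  12. (NOT x9 OR NOT x3) — NOT x3 is true.
  13. (x12 OR NOT x11) — NOT x11 is true.
  14. (NOT x10 OR x4) — NOT x10 is true.
  15. (NOT x2 OR NOT x3 OR x1) — x1 is true.
  16. (x6 OR NOT x3 OR x9) — x9 is true.
  17. (x10 OR x2) — x2 is true.
  18. (x11 OR x1) — x1 is true.
  19. (NOT x1 OR NOT x4) — NOT x4 is true.
  20. (NOT x5 OR NOT x11) — NOT x11 is true.
  21. (x8 OR x10 OR x7) — x8 is true.
  22. (NOT x3 OR NOT x9 OR NOT x4) — NOT x4 is true.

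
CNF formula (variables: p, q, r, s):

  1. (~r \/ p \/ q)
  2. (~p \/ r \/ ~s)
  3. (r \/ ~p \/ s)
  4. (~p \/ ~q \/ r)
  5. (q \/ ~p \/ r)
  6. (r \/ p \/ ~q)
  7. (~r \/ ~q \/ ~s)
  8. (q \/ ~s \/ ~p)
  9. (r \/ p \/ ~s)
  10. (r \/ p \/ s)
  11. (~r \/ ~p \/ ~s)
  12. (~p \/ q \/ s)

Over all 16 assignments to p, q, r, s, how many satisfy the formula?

2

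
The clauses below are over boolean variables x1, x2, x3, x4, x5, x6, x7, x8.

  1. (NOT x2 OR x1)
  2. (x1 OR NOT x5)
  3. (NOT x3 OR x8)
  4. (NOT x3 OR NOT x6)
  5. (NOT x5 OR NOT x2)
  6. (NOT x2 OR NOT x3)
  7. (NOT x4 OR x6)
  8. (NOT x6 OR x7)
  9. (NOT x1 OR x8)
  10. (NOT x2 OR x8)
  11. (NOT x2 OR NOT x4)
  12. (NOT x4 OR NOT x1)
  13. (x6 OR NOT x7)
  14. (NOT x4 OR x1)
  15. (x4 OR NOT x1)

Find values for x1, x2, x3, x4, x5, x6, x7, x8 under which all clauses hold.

x1=False, x2=False, x3=False, x4=False, x5=False, x6=False, x7=False, x8=False

x2 occurs only negated in the remaining clauses — set x2 = False.
Pure literal: x3 appears only negated; assign x3 = False.
Try x1 = False.
  then x5 is forced to False.
  then x4 is forced to False.
For the remaining variables, x6 = False, x7 = False, x8 = False works.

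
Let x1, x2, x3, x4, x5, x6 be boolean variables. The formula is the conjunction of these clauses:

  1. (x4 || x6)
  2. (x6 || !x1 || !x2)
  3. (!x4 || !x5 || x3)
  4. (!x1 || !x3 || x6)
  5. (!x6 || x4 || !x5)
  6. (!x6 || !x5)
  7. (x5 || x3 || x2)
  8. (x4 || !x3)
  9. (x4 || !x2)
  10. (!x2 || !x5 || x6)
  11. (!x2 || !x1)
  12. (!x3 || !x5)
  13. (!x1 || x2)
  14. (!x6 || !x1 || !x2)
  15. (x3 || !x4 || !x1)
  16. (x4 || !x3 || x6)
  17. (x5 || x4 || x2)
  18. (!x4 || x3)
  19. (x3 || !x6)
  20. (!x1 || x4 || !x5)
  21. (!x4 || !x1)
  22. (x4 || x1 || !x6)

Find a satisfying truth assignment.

x1 = F, x2 = F, x3 = T, x4 = T, x5 = F, x6 = F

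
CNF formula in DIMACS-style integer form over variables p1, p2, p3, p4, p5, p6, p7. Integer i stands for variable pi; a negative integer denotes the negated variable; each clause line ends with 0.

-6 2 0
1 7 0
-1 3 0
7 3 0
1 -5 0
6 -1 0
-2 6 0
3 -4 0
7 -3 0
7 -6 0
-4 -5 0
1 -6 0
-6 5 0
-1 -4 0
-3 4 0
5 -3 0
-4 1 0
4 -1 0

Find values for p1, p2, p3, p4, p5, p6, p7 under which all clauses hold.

p1=F  p2=F  p3=F  p4=F  p5=F  p6=F  p7=T

p7 occurs only positively in the remaining clauses — set p7 = True.
Branch on p1: take p1 = False.
  then p5 is forced to False.
  then p6 is forced to False.
  then p2 is forced to False.
  then p3 is forced to False.
  then p4 is forced to False.
Every clause has at least one true literal under this assignment.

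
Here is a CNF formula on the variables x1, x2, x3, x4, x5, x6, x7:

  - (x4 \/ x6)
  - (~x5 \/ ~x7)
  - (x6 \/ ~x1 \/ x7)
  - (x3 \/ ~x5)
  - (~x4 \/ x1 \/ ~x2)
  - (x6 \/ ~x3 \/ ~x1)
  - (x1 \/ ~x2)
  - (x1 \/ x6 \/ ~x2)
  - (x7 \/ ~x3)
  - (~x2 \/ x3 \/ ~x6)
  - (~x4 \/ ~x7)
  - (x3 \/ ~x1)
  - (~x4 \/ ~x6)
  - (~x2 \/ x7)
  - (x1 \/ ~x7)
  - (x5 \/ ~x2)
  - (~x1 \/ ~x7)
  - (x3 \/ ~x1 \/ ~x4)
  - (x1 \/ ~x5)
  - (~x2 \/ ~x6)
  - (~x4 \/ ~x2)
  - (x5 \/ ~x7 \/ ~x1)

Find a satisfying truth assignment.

x1=F, x2=F, x3=F, x4=F, x5=F, x6=T, x7=F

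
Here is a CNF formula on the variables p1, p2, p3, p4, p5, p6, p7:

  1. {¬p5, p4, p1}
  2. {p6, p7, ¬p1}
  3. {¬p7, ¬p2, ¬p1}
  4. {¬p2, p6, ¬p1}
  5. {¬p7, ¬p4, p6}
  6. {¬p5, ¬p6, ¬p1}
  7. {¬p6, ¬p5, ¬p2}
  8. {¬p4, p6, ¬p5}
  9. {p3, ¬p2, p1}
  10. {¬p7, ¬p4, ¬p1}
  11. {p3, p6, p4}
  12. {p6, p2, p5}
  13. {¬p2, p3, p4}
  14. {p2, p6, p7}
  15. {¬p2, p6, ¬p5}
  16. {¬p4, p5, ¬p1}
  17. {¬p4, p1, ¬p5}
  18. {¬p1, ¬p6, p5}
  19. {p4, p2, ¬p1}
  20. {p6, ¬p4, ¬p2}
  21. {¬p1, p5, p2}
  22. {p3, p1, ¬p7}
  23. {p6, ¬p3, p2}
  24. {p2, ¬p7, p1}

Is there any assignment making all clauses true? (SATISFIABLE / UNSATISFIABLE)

Set p1 = False and propagate.
Try p2 = True.
  then p3 is forced to True.
For the remaining variables, p4 = False, p5 = False, p6 = True, p7 = True works.
So p1=F, p2=T, p3=T, p4=F, p5=F, p6=T, p7=T is a satisfying assignment.

SATISFIABLE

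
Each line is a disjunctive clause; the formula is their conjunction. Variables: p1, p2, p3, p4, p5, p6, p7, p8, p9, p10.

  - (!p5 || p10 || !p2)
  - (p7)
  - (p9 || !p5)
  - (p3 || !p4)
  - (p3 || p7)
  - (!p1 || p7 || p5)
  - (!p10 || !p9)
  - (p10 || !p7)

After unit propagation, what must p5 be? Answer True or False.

False

(p7) stands alone — p7 = True.
(p10 || !p7): since p7 = True, the clause reduces to (p10). p10 = True.
From (!p9 || !p10) and p10 = True: p9 = False.
From (!p5 || p9) and p9 = False: p5 = False.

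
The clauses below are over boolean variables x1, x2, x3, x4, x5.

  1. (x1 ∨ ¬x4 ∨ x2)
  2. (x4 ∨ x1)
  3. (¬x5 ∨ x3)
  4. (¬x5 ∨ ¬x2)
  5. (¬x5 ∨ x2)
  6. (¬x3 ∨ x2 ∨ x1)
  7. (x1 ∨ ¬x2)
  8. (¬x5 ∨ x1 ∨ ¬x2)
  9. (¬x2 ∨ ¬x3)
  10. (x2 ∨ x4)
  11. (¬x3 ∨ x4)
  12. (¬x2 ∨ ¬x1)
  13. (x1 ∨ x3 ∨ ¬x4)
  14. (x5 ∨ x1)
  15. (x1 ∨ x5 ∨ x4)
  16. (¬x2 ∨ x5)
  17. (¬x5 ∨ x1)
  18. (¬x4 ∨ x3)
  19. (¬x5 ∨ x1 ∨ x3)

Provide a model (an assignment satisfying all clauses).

x1=True, x2=False, x3=True, x4=True, x5=False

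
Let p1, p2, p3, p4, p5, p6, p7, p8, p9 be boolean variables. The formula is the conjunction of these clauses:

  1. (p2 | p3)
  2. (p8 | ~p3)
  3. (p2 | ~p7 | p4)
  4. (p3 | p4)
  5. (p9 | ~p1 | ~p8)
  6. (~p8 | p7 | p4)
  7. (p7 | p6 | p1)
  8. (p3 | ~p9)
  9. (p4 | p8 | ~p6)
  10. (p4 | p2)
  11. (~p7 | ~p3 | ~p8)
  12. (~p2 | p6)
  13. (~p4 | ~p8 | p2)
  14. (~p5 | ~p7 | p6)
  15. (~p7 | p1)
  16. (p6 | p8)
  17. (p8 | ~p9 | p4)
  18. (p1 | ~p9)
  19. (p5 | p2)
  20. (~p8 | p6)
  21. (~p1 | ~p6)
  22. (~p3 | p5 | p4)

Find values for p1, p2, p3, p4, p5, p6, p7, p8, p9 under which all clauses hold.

p1 = F  p2 = T  p3 = F  p4 = T  p5 = T  p6 = T  p7 = F  p8 = T  p9 = F

Try p1 = False.
  then p7 is forced to False.
  then p6 is forced to True.
  then p9 is forced to False.
Try p2 = True.
Try p3 = False.
  then p4 is forced to True.
p5, p8 are now unconstrained; take p5 = True, p8 = True.
Check each clause:
  1. (p2 | p3) — p2 is true.
  2. (~p3 | p8) — p8 is true.
  3. (~p7 | p2 | p4) — ~p7 is true.
  4. (p3 | p4) — p4 is true.
  5. (~p8 | ~p1 | p9) — ~p1 is true.
  6. (p4 | ~p8 | p7) — p4 is true.
  7. (p6 | p7 | p1) — p6 is true.
  8. (p3 | ~p9) — ~p9 is true.
  9. (p8 | ~p6 | p4) — p8 is true.
  10. (p2 | p4) — p2 is true.
  11. (~p3 | ~p7 | ~p8) — ~p7 is true.
  12. (p6 | ~p2) — p6 is true.
  13. (~p4 | p2 | ~p8) — p2 is true.
  14. (p6 | ~p7 | ~p5) — ~p7 is true.
  15. (p1 | ~p7) — ~p7 is true.
  16. (p8 | p6) — p8 is true.
  17. (p4 | p8 | ~p9) — p8 is true.
  18. (p1 | ~p9) — ~p9 is true.
  19. (p2 | p5) — p2 is true.
  20. (~p8 | p6) — p6 is true.
  21. (~p1 | ~p6) — ~p1 is true.
  22. (~p3 | p4 | p5) — ~p3 is true.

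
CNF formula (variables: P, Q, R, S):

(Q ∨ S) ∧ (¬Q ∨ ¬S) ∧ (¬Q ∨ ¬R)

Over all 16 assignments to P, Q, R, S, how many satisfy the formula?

6

The models are:
  P=F Q=F R=F S=T
  P=F Q=F R=T S=T
  P=F Q=T R=F S=F
  P=T Q=F R=F S=T
  P=T Q=F R=T S=T
  P=T Q=T R=F S=F
Count: 6.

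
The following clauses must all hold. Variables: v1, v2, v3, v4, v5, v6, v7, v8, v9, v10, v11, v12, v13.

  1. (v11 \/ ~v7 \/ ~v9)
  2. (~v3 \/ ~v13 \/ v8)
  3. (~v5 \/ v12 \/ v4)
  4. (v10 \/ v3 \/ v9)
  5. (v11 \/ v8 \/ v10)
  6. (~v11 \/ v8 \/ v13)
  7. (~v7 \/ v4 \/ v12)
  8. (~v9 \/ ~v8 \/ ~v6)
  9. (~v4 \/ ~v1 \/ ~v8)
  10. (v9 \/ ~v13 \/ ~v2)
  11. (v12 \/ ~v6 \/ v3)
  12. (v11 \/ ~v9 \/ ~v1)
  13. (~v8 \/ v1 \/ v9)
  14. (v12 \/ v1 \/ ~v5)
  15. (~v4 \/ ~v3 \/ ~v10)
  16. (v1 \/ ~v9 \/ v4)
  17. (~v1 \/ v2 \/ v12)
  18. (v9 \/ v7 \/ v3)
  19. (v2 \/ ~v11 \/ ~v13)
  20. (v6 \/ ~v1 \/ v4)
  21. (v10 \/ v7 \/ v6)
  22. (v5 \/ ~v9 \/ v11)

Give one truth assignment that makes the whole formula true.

v1=False, v2=True, v3=False, v4=True, v5=False, v6=True, v7=False, v8=False, v9=True, v10=False, v11=True, v12=True, v13=True

Check each clause:
  1. (~v7 \/ ~v9 \/ v11) — ~v7 is true.
  2. (v8 \/ ~v13 \/ ~v3) — ~v3 is true.
  3. (~v5 \/ v4 \/ v12) — ~v5 is true.
  4. (v9 \/ v3 \/ v10) — v9 is true.
  5. (v11 \/ v10 \/ v8) — v11 is true.
  6. (v13 \/ v8 \/ ~v11) — v13 is true.
  7. (~v7 \/ v4 \/ v12) — ~v7 is true.
  8. (~v8 \/ ~v9 \/ ~v6) — ~v8 is true.
  9. (~v8 \/ ~v4 \/ ~v1) — ~v8 is true.
  10. (~v2 \/ v9 \/ ~v13) — v9 is true.
  11. (v12 \/ ~v6 \/ v3) — v12 is true.
  12. (v11 \/ ~v9 \/ ~v1) — v11 is true.
  13. (~v8 \/ v9 \/ v1) — ~v8 is true.
  14. (v12 \/ ~v5 \/ v1) — ~v5 is true.
  15. (~v4 \/ ~v10 \/ ~v3) — ~v3 is true.
  16. (~v9 \/ v1 \/ v4) — v4 is true.
  17. (v2 \/ ~v1 \/ v12) — v2 is true.
  18. (v3 \/ v9 \/ v7) — v9 is true.
  19. (~v11 \/ v2 \/ ~v13) — v2 is true.
  20. (v4 \/ ~v1 \/ v6) — v4 is true.
  21. (v7 \/ v10 \/ v6) — v6 is true.
  22. (v11 \/ v5 \/ ~v9) — v11 is true.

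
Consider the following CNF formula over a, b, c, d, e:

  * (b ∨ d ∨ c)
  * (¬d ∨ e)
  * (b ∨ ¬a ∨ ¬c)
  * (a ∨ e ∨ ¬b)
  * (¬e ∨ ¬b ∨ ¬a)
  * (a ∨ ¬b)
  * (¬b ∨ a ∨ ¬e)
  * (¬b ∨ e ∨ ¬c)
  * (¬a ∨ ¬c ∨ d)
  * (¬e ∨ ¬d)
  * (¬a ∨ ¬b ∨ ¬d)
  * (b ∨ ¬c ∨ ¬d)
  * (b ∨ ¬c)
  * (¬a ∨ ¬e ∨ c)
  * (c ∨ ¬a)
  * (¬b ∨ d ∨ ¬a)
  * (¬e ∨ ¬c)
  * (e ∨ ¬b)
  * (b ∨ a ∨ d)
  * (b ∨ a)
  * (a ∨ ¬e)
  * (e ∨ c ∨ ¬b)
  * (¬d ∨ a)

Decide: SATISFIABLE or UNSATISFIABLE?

b = True:
  propagation gives a=True, e=False; an empty clause results — contradiction.
b = False:
  propagation gives c=False, d=True, e=True; an empty clause results — contradiction.
Every branch closes, so no satisfying assignment exists.

UNSATISFIABLE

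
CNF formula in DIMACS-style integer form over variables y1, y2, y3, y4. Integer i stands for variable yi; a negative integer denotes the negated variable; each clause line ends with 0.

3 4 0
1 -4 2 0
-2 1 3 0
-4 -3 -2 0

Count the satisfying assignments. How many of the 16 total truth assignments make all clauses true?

The models are:
  y1=0 y2=0 y3=1 y4=0
  y1=0 y2=1 y3=1 y4=0
  y1=1 y2=0 y3=0 y4=1
  y1=1 y2=0 y3=1 y4=0
  y1=1 y2=0 y3=1 y4=1
  y1=1 y2=1 y3=0 y4=1
  y1=1 y2=1 y3=1 y4=0
Count: 7.

7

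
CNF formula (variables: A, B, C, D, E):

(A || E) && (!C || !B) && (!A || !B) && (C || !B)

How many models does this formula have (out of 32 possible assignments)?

12

Split on B, then A.
  B=1, A=1: a clause becomes empty — 0.
  B=1, A=0: a clause becomes empty — 0.
  B=0, A=1: C, D, E free → 2^3 = 8.
  B=0, A=0: remaining (C,D,E) ∈ {(0,0,1); (0,1,1); (1,0,1); (1,1,1)} — 4.
Total: 0 + 0 + 8 + 4 = 12.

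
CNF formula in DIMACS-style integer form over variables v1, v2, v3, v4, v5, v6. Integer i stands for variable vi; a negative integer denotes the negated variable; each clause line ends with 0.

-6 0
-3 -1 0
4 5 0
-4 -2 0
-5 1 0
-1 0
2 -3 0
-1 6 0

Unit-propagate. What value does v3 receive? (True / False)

False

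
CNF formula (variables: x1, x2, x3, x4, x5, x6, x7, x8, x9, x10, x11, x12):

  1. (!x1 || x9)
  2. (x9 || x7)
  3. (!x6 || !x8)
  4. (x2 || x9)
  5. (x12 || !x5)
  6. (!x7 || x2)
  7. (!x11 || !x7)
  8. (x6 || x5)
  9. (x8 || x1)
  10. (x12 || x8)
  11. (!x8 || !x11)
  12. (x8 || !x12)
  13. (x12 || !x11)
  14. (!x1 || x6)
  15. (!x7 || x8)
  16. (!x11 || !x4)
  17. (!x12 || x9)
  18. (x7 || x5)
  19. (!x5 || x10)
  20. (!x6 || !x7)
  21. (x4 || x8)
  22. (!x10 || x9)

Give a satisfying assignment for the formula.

Pure literal: x2 appears only positively; assign x2 = True.
x9 occurs only positively in the remaining clauses — set x9 = True.
Try x1 = False.
  then x8 is forced to True.
  then x6 is forced to False.
  then x5 is forced to True.
  then x12 is forced to True.
  then x11 is forced to False.
  then x10 is forced to True.
x3, x4, x7 are now unconstrained; take x3 = False, x4 = False, x7 = True.
Check each clause:
  1. (!x1 || x9) — x9 is true.
  2. (x9 || x7) — x9 is true.
  3. (!x6 || !x8) — !x6 is true.
  4. (x2 || x9) — x9 is true.
  5. (!x5 || x12) — x12 is true.
  6. (!x7 || x2) — x2 is true.
  7. (!x7 || !x11) — !x11 is true.
  8. (x5 || x6) — x5 is true.
  9. (x1 || x8) — x8 is true.
  10. (x12 || x8) — x8 is true.
  11. (!x8 || !x11) — !x11 is true.
  12. (x8 || !x12) — x8 is true.
  13. (x12 || !x11) — x12 is true.
  14. (!x1 || x6) — !x1 is true.
  15. (!x7 || x8) — x8 is true.
  16. (!x4 || !x11) — !x4 is true.
  17. (!x12 || x9) — x9 is true.
  18. (x5 || x7) — x5 is true.
  19. (x10 || !x5) — x10 is true.
  20. (!x7 || !x6) — !x6 is true.
  21. (x8 || x4) — x8 is true.
  22. (x9 || !x10) — x9 is true.

x1=F, x2=T, x3=F, x4=F, x5=T, x6=F, x7=T, x8=T, x9=T, x10=T, x11=F, x12=T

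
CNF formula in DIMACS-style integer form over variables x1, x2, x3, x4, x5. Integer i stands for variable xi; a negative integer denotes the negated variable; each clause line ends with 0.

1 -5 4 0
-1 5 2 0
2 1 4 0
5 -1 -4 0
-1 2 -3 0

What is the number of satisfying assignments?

Case analysis on x1 and x2:
  x1=T, x2=T: x3 free; 3 ways for (x4,x5) × 2^1 = 6.
  x1=T, x2=F: remaining (x3,x4,x5) ∈ {(F,F,T); (F,T,T)} — 2.
  x1=F, x2=T: x3 free; 3 ways for (x4,x5) × 2^1 = 6.
  x1=F, x2=F: remaining (x3,x4,x5) ∈ {(F,T,F); (F,T,T); (T,T,F); (T,T,T)} — 4.
Total: 6 + 2 + 6 + 4 = 18.

18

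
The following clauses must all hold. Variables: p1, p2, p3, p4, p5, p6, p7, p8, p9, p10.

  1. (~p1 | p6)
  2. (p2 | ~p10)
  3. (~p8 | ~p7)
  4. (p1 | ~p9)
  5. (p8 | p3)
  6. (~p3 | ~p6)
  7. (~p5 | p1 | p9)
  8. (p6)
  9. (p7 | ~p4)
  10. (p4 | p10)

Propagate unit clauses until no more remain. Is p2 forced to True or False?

True

Unit clause (p6) sets p6 = True.
(~p6 | ~p3) with p6 = True leaves only ~p3, so p3 = False.
From (p3 | p8) and p3 = False: p8 = True.
In (~p7 | ~p8), ~p8 is now false; ~p7 must hold, so p7 = False.
From (p7 | ~p4) and p7 = False: p4 = False.
In (p4 | p10), p4 is now false; p10 must hold, so p10 = True.
(p2 | ~p10) with p10 = True leaves only p2, so p2 = True.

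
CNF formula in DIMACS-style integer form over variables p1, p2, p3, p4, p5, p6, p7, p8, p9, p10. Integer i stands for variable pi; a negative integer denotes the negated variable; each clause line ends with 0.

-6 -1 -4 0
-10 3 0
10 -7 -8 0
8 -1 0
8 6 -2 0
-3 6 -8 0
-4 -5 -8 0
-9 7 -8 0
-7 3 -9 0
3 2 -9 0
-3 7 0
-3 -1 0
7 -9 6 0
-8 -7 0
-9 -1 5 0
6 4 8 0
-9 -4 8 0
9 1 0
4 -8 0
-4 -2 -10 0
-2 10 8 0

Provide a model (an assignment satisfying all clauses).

p1 = True  p2 = False  p3 = False  p4 = True  p5 = False  p6 = False  p7 = False  p8 = True  p9 = False  p10 = False

Check each clause:
  1. (~p6 | ~p1 | ~p4) — ~p6 is true.
  2. (~p10 | p3) — ~p10 is true.
  3. (p10 | ~p7 | ~p8) — ~p7 is true.
  4. (p8 | ~p1) — p8 is true.
  5. (~p2 | p6 | p8) — p8 is true.
  6. (~p8 | ~p3 | p6) — ~p3 is true.
  7. (~p5 | ~p4 | ~p8) — ~p5 is true.
  8. (p7 | ~p9 | ~p8) — ~p9 is true.
  9. (~p7 | ~p9 | p3) — ~p7 is true.
  10. (p2 | p3 | ~p9) — ~p9 is true.
  11. (~p3 | p7) — ~p3 is true.
  12. (~p3 | ~p1) — ~p3 is true.
  13. (p7 | ~p9 | p6) — ~p9 is true.
  14. (~p7 | ~p8) — ~p7 is true.
  15. (~p1 | p5 | ~p9) — ~p9 is true.
  16. (p8 | p4 | p6) — p8 is true.
  17. (~p9 | p8 | ~p4) — p8 is true.
  18. (p9 | p1) — p1 is true.
  19. (~p8 | p4) — p4 is true.
  20. (~p10 | ~p2 | ~p4) — ~p2 is true.
  21. (~p2 | p10 | p8) — p8 is true.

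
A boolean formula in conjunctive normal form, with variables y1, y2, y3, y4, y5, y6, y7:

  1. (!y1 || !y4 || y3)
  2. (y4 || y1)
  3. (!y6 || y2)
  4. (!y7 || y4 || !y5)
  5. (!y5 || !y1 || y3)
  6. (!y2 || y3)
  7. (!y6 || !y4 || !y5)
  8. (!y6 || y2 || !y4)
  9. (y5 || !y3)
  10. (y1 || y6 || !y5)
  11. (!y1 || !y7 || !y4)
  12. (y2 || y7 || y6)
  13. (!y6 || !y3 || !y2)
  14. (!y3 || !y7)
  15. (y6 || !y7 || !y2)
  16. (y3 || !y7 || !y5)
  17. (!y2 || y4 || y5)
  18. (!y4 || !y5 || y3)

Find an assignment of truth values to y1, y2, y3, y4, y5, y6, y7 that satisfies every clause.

Set y1 = False and propagate.
  then y4 is forced to True.
Try y2 = False.
  then y6 is forced to False.
  then y5 is forced to False.
  then y3 is forced to False.
  then y7 is forced to True.
Every clause has at least one true literal under this assignment.
Check each clause:
  1. (y3 || !y1 || !y4) — !y1 is true.
  2. (y1 || y4) — y4 is true.
  3. (!y6 || y2) — !y6 is true.
  4. (y4 || !y7 || !y5) — !y5 is true.
  5. (!y5 || !y1 || y3) — !y5 is true.
  6. (!y2 || y3) — !y2 is true.
  7. (!y6 || !y4 || !y5) — !y6 is true.
  8. (!y6 || y2 || !y4) — !y6 is true.
  9. (y5 || !y3) — !y3 is true.
  10. (y1 || y6 || !y5) — !y5 is true.
  11. (!y1 || !y7 || !y4) — !y1 is true.
  12. (y2 || y7 || y6) — y7 is true.
  13. (!y6 || !y2 || !y3) — !y6 is true.
  14. (!y3 || !y7) — !y3 is true.
  15. (y6 || !y7 || !y2) — !y2 is true.
  16. (!y7 || !y5 || y3) — !y5 is true.
  17. (!y2 || y5 || y4) — y4 is true.
  18. (y3 || !y5 || !y4) — !y5 is true.

y1=False  y2=False  y3=False  y4=True  y5=False  y6=False  y7=True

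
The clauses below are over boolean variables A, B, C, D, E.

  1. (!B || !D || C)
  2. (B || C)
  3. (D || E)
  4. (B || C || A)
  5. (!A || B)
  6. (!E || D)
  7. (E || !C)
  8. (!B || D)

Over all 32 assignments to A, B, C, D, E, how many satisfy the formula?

3

The models are:
  A=0 B=0 C=1 D=1 E=1
  A=0 B=1 C=1 D=1 E=1
  A=1 B=1 C=1 D=1 E=1
That's 3 in total.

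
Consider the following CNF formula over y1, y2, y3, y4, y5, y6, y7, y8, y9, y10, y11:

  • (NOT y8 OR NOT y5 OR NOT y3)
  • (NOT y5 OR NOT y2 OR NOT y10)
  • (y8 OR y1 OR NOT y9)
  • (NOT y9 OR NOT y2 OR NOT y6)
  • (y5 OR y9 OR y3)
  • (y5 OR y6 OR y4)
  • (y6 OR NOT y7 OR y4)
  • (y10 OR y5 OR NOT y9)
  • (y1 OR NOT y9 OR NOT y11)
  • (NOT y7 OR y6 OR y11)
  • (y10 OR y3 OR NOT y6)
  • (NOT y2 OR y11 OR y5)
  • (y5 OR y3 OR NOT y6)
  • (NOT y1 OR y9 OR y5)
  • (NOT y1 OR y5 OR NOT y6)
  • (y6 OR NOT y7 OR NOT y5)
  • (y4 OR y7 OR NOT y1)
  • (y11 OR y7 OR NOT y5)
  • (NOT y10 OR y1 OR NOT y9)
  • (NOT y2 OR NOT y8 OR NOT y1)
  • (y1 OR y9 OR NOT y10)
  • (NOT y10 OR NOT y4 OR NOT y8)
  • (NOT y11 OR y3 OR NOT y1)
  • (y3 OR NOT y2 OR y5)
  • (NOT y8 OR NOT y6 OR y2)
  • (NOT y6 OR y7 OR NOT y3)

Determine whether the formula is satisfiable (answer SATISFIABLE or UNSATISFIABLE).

SATISFIABLE

Try y1 = False.
Set y2 = False and propagate.
Set y3 = True and propagate.
The remaining clauses are satisfied by y4 = True, y5 = False, y6 = False, y7 = False, y8 = True, y9 = False, y10 = False, y11 = False.
So y1=0  y2=0  y3=1  y4=1  y5=0  y6=0  y7=0  y8=1  y9=0  y10=0  y11=0 is a satisfying assignment.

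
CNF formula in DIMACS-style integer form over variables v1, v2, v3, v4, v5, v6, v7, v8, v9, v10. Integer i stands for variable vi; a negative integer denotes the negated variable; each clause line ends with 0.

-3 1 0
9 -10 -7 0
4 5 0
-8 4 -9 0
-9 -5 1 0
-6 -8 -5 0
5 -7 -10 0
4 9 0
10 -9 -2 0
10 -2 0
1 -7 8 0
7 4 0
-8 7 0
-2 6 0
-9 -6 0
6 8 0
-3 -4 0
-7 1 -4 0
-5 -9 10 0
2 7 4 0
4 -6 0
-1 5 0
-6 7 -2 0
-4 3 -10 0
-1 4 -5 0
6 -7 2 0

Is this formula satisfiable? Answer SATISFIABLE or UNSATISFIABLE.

SATISFIABLE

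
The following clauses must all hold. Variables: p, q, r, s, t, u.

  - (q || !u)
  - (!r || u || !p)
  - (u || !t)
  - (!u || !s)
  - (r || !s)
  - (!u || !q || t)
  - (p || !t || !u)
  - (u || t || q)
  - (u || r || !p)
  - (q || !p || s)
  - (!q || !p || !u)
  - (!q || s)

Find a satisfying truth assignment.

Branch on p: take p = False.
The remaining clauses are satisfied by q = True, r = True, s = True, t = False, u = False.
Every clause has at least one true literal under this assignment.

p=F  q=T  r=T  s=T  t=F  u=F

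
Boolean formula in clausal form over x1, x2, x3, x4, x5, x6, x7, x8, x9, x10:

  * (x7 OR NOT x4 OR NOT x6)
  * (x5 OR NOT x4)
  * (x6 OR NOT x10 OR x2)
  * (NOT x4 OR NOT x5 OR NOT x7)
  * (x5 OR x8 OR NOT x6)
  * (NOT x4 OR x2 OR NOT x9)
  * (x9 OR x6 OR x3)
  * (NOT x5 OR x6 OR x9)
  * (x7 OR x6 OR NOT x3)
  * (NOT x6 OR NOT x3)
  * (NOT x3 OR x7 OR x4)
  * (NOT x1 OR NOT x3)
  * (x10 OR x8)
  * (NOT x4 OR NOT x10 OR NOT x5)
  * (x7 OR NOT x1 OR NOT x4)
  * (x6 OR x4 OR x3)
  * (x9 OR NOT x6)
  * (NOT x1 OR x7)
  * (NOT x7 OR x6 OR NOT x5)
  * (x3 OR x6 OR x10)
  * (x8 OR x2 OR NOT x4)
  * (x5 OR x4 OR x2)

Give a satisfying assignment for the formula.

x1 = 0, x2 = 1, x3 = 0, x4 = 0, x5 = 0, x6 = 1, x7 = 0, x8 = 1, x9 = 1, x10 = 0

x1 occurs only negated in the remaining clauses — set x1 = False.
x2 occurs only positively in the remaining clauses — set x2 = True.
Set x3 = False and propagate.
For the remaining variables, x4 = False, x5 = False, x6 = True, x7 = False, x8 = True, x9 = True, x10 = False works.
Check each clause:
  1. (x7 OR NOT x6 OR NOT x4) — NOT x4 is true.
  2. (x5 OR NOT x4) — NOT x4 is true.
  3. (x6 OR NOT x10 OR x2) — x2 is true.
  4. (NOT x5 OR NOT x7 OR NOT x4) — NOT x7 is true.
  5. (NOT x6 OR x5 OR x8) — x8 is true.
  6. (NOT x9 OR NOT x4 OR x2) — x2 is true.
  7. (x9 OR x3 OR x6) — x9 is true.
  8. (x9 OR NOT x5 OR x6) — x9 is true.
  9. (x7 OR NOT x3 OR x6) — NOT x3 is true.
  10. (NOT x3 OR NOT x6) — NOT x3 is true.
  11. (x7 OR x4 OR NOT x3) — NOT x3 is true.
  12. (NOT x3 OR NOT x1) — NOT x3 is true.
  13. (x10 OR x8) — x8 is true.
  14. (NOT x5 OR NOT x10 OR NOT x4) — NOT x5 is true.
  15. (NOT x4 OR NOT x1 OR x7) — NOT x4 is true.
  16. (x3 OR x6 OR x4) — x6 is true.
  17. (x9 OR NOT x6) — x9 is true.
  18. (x7 OR NOT x1) — NOT x1 is true.
  19. (x6 OR NOT x7 OR NOT x5) — NOT x7 is true.
  20. (x3 OR x10 OR x6) — x6 is true.
  21. (NOT x4 OR x8 OR x2) — x8 is true.
  22. (x2 OR x4 OR x5) — x2 is true.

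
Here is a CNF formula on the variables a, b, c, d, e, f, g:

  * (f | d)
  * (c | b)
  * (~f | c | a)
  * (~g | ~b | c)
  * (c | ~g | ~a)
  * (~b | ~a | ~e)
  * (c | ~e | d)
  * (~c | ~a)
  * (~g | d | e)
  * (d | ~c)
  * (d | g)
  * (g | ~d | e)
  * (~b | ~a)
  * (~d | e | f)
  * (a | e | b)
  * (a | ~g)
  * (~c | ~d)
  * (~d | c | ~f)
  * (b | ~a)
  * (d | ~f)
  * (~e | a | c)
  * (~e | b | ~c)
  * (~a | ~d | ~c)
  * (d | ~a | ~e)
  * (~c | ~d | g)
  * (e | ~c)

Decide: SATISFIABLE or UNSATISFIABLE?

UNSATISFIABLE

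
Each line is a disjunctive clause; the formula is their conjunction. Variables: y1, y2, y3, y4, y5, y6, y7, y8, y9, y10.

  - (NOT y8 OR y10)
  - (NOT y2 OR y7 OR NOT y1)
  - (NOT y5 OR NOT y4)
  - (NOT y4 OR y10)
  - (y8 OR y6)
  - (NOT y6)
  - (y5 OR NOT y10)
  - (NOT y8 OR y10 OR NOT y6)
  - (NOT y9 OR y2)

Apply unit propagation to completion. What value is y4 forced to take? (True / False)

(NOT y6) is a unit clause: y6 = False.
From (y8 OR y6) and y6 = False: y8 = True.
(NOT y8 OR y10) with y8 = True leaves only y10, so y10 = True.
From (NOT y10 OR y5) and y10 = True: y5 = True.
(NOT y5 OR NOT y4) with y5 = True leaves only NOT y4, so y4 = False.

False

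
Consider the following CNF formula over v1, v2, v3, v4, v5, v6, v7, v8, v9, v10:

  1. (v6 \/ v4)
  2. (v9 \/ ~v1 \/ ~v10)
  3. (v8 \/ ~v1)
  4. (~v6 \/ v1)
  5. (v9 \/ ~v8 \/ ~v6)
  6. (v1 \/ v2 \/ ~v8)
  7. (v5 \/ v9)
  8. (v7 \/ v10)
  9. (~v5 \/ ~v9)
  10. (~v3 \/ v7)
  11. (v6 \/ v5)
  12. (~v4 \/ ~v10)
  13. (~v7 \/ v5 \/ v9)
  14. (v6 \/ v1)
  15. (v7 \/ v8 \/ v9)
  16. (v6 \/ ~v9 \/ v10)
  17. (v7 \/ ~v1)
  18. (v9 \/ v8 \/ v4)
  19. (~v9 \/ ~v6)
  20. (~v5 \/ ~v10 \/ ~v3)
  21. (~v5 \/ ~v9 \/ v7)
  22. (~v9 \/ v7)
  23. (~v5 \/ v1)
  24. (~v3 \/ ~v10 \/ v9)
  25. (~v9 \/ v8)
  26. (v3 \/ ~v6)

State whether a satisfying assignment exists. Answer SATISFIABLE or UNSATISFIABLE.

SATISFIABLE

Branch on v1: take v1 = True.
  then v8 is forced to True.
  then v7 is forced to True.
Try v3 = False.
  then v6 is forced to False.
  then v4 is forced to True.
  then v5 is forced to True.
  then v9 is forced to False.
  then v10 is forced to False.
v2 is now unconstrained; take v2 = False.
So v1=True  v2=False  v3=False  v4=True  v5=True  v6=False  v7=True  v8=True  v9=False  v10=False is a satisfying assignment.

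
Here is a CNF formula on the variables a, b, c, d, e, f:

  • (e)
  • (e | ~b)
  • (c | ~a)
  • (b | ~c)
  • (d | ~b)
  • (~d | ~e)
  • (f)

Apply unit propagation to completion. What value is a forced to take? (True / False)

False

Unit clause (e) sets e = True.
In (~d | ~e), ~e is now false; ~d must hold, so d = False.
(~b | d): since d = False, the clause reduces to (~b). b = False.
(~c | b): since b = False, the clause reduces to (~c). c = False.
(~a | c) with c = False leaves only ~a, so a = False.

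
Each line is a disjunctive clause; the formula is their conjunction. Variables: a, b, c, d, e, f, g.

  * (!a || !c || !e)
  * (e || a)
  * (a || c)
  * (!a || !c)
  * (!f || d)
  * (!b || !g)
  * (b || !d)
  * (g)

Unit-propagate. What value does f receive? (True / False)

False

Unit clause (g) sets g = True.
From (!g || !b) and g = True: b = False.
(!d || b): since b = False, the clause reduces to (!d). d = False.
In (d || !f), d is now false; !f must hold, so f = False.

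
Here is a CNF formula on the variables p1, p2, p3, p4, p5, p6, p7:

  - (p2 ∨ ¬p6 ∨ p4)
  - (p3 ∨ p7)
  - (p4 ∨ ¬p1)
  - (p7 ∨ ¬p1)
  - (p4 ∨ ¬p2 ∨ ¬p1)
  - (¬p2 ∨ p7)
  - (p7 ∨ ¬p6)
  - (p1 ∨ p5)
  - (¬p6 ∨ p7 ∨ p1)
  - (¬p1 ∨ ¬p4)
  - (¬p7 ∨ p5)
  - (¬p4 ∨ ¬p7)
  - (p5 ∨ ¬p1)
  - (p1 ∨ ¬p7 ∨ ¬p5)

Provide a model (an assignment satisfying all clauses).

p1 = False, p2 = False, p3 = True, p4 = True, p5 = True, p6 = False, p7 = False

Check each clause:
  1. (p4 ∨ p2 ∨ ¬p6) — ¬p6 is true.
  2. (p7 ∨ p3) — p3 is true.
  3. (p4 ∨ ¬p1) — p4 is true.
  4. (p7 ∨ ¬p1) — ¬p1 is true.
  5. (¬p1 ∨ ¬p2 ∨ p4) — p4 is true.
  6. (¬p2 ∨ p7) — ¬p2 is true.
  7. (¬p6 ∨ p7) — ¬p6 is true.
  8. (p5 ∨ p1) — p5 is true.
  9. (p7 ∨ ¬p6 ∨ p1) — ¬p6 is true.
  10. (¬p4 ∨ ¬p1) — ¬p1 is true.
  11. (¬p7 ∨ p5) — ¬p7 is true.
  12. (¬p4 ∨ ¬p7) — ¬p7 is true.
  13. (¬p1 ∨ p5) — p5 is true.
  14. (¬p5 ∨ p1 ∨ ¬p7) — ¬p7 is true.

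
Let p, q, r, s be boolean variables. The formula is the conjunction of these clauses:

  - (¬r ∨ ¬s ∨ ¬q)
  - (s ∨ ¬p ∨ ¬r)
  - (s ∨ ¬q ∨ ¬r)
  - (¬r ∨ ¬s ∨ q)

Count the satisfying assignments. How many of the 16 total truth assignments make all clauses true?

Split on r, then s.
  r=T, s=T: a clause becomes empty — 0.
  r=T, s=F: remaining (p,q) ∈ {(F,F)} — 1.
  r=F, s=T: remaining (p,q) ∈ {(F,F); (F,T); (T,F); (T,T)} — 4.
  r=F, s=F: remaining (p,q) ∈ {(F,F); (F,T); (T,F); (T,T)} — 4.
Total: 0 + 1 + 4 + 4 = 9.

9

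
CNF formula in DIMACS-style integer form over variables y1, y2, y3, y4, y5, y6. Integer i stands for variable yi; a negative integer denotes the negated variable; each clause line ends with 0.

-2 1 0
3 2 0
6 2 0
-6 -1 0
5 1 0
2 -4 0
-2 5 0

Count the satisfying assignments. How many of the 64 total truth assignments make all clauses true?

5

The models are:
  y1=0 y2=0 y3=1 y4=0 y5=1 y6=1
  y1=1 y2=1 y3=0 y4=0 y5=1 y6=0
  y1=1 y2=1 y3=0 y4=1 y5=1 y6=0
  y1=1 y2=1 y3=1 y4=0 y5=1 y6=0
  y1=1 y2=1 y3=1 y4=1 y5=1 y6=0
Count: 5.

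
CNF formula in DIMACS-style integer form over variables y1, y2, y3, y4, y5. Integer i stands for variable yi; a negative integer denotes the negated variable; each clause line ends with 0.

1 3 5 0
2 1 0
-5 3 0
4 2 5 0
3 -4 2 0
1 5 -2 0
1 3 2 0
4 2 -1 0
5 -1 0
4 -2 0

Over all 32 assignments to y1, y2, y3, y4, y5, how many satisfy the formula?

Satisfying assignments:
  y1=0 y2=1 y3=1 y4=1 y5=1
  y1=1 y2=0 y3=1 y4=1 y5=1
  y1=1 y2=1 y3=1 y4=1 y5=1
Count: 3.

3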